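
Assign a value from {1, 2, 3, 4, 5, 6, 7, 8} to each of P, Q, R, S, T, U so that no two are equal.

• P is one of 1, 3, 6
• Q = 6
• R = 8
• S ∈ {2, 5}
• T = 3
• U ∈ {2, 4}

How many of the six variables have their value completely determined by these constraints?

4

Q's domain is down to {6}, so Q = 6. Strike 6 from P.
R must be 8 (only option left).
That leaves T = 3. So P can't be 3.
P's domain is down to {1}, so P = 1.
Determined: P=1, Q=6, R=8, T=3. The other variables each still have more than one consistent value. That makes 4.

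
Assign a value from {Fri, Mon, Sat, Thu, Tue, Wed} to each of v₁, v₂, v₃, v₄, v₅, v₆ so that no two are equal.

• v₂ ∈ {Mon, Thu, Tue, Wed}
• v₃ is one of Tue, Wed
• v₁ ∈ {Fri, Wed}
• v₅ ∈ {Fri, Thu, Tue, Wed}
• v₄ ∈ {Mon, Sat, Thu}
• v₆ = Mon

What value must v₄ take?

v₆'s domain is down to {Mon}, so v₆ = Mon. Remove Mon from v₂, v₄.
Among the 5 still-open variables, Sat fits only v₄ (and all 5 values in {Fri, Sat, Thu, Tue, Wed} must be used), so v₄ = Sat.

Sat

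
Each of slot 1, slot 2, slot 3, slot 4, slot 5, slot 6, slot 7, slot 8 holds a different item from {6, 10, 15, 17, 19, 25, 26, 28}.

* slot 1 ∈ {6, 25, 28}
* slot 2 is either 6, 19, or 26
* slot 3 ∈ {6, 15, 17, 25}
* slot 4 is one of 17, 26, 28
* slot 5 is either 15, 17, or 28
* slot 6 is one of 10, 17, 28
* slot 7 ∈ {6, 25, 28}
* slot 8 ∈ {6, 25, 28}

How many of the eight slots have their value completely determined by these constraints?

3

The 8 variables together cover exactly {6, 10, 15, 17, 19, 25, 26, 28} — 8 values for 8 variables — and 10 appears only in slot 6's list, so slot 6 = 10.
The 7 still-open variables together cover exactly {6, 15, 17, 19, 25, 26, 28} — 7 values for 7 variables — and 19 appears only in slot 2's list, so slot 2 = 19.
Among the 6 still-open variables, 26 fits only slot 4 (and all 6 values in {6, 15, 17, 25, 26, 28} must be used), so slot 4 = 26.
slot 1, slot 7, slot 8 share exactly the 3 values {6, 25, 28}; by pigeonhole those values go to them, so strike 6, 25, 28 from slot 3, slot 5.
Determined: slot 2=19, slot 4=26, slot 6=10. The other slots each still have more than one consistent value. That makes 3.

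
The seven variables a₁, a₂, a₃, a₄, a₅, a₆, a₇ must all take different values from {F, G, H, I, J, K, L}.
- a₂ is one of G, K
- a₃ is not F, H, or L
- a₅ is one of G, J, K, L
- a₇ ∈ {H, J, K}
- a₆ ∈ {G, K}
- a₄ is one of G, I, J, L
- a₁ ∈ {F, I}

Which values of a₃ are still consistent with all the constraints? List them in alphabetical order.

I, J

Among the 7 variables, F fits only a₁ (and all 7 values in {F, G, H, I, J, K, L} must be used), so a₁ = F.
The 6 still-open variables together cover exactly {G, H, I, J, K, L} — 6 values for 6 variables — and H appears only in a₇'s list, so a₇ = H.
a₂ and a₆ between them cover only {G, K} — a naked pair. Remove those values from a₃, a₄, a₅.
No further eliminations apply; a₃ can still be any of I, J.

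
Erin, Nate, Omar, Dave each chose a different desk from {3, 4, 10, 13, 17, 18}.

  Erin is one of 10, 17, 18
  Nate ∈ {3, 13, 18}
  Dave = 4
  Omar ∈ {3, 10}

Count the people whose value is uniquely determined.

1

Dave has just one choice, so Dave = 4.
Determined: Dave=4. The other people each still have more than one consistent value. That makes 1.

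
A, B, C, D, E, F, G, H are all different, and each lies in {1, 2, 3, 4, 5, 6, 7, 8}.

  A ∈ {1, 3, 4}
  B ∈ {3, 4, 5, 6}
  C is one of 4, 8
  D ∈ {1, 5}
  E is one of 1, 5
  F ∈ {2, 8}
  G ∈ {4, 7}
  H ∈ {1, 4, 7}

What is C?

8

The 8 variables together cover exactly {1, 2, 3, 4, 5, 6, 7, 8} — 8 values for 8 variables — and 2 appears only in F's list, so F = 2.
The 7 still-open variables together cover exactly {1, 3, 4, 5, 6, 7, 8} — 7 values for 7 variables — and 6 appears only in B's list, so B = 6.
The 6 still-open variables together cover exactly {1, 3, 4, 5, 7, 8} — 6 values for 6 variables — and 3 appears only in A's list, so A = 3.
Among the 5 still-open variables, 8 fits only C (and all 5 values in {1, 4, 5, 7, 8} must be used), so C = 8.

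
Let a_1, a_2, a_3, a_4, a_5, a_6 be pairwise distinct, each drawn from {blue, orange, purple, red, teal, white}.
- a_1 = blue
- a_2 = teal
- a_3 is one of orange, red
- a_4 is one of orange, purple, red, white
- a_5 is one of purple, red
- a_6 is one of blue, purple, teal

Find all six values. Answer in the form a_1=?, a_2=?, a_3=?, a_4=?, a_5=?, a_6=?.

a_1=blue, a_2=teal, a_3=orange, a_4=white, a_5=red, a_6=purple

a_1 must be blue (only option left). Remove blue from a_6.
a_2 must be teal (only option left). So a_6 can't be teal.
a_6 has just one choice, so a_6 = purple. Eliminate purple elsewhere: a_4, a_5.
a_5's domain is down to {red}, so a_5 = red. So a_3, a_4 can't be red.
a_3 has just one choice, so a_3 = orange. Remove orange from a_4.
That leaves a_4 = white.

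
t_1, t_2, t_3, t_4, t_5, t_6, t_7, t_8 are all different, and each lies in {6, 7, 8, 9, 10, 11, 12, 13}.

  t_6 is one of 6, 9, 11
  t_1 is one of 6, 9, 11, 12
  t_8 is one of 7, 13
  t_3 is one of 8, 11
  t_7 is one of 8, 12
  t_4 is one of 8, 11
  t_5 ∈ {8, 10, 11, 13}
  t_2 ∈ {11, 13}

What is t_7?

Among the 8 variables, 7 fits only t_8 (and all 8 values in {6, 7, 8, 9, 10, 11, 12, 13} must be used), so t_8 = 7.
The 7 still-open variables together cover exactly {6, 8, 9, 10, 11, 12, 13} — 7 values for 7 variables — and 10 appears only in t_5's list, so t_5 = 10.
Among the 6 still-open variables, 13 fits only t_2 (and all 6 values in {6, 8, 9, 11, 12, 13} must be used), so t_2 = 13.
t_3 and t_4 between them cover only {8, 11} — a naked pair. Remove those values from t_1, t_6, t_7.
So t_7 = 12.

12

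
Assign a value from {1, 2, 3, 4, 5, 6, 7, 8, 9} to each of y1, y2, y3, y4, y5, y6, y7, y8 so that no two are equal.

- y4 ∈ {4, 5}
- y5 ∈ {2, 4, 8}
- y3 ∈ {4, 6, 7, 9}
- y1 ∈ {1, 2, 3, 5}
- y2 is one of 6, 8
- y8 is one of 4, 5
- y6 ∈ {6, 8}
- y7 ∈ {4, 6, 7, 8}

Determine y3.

9

y2 and y6 share exactly the 2 values {6, 8}; by pigeonhole those values go to them, so strike 6, 8 from y3, y5, y7.
The 2 variables y4 and y8 are confined to {4, 5}, which locks those values in; drop them from y1, y3, y5, y7.
y5 has just one choice, so y5 = 2. Strike 2 from y1.
y7's domain is down to {7}, so y7 = 7. Remove 7 from y3.
So y3 = 9.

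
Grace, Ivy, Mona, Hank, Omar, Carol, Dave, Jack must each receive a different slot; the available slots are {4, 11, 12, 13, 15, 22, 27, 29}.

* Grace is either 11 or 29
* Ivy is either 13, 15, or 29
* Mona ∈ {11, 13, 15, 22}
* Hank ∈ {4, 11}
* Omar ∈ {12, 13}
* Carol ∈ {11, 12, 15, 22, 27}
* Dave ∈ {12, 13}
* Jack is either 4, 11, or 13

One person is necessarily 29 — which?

Among the 8 variables, 27 fits only Carol (and all 8 values in {4, 11, 12, 13, 15, 22, 27, 29} must be used), so Carol = 27.
The 7 still-open variables draw from only 7 values {4, 11, 12, 13, 15, 22, 29}, so each is used; only Mona can be 22, hence Mona = 22.
The 6 still-open variables draw from only 6 values {4, 11, 12, 13, 15, 29}, so each is used; only Ivy can be 15, hence Ivy = 15.
The 5 still-open variables draw from only 5 values {4, 11, 12, 13, 29}, so each is used; only Grace can be 29, hence Grace = 29.

Grace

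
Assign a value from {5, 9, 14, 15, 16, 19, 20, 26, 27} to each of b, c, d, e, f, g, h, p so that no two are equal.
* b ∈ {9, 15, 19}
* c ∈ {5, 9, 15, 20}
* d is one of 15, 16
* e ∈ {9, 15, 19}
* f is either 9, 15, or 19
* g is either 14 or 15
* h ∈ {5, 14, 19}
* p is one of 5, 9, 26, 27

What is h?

b, e, f share exactly the 3 values {9, 15, 19}; by pigeonhole those values go to them, so strike 9, 15, 19 from c, d, g, h, p.
That leaves d = 16.
g has just one choice, so g = 14. Eliminate 14 elsewhere: h.
So h = 5.

5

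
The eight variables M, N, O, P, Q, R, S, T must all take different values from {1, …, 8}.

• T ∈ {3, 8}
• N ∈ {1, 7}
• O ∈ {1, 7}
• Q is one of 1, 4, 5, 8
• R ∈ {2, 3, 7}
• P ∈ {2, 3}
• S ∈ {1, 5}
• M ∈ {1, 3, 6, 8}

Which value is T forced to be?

The 8 variables draw from only 8 values {1, 2, 3, 4, 5, 6, 7, 8}, so each is used; only Q can be 4, hence Q = 4.
The 7 still-open variables together cover exactly {1, 2, 3, 5, 6, 7, 8} — 7 values for 7 variables — and 5 appears only in S's list, so S = 5.
The 6 still-open variables draw from only 6 values {1, 2, 3, 6, 7, 8}, so each is used; only M can be 6, hence M = 6.
The 5 still-open variables together cover exactly {1, 2, 3, 7, 8} — 5 values for 5 variables — and 8 appears only in T's list, so T = 8.

8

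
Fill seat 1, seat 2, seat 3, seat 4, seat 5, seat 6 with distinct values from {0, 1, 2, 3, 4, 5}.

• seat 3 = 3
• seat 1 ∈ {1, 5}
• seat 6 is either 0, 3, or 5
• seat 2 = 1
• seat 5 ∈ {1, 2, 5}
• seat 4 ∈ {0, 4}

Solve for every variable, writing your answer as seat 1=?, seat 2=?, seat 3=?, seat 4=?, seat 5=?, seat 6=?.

seat 1=5, seat 2=1, seat 3=3, seat 4=4, seat 5=2, seat 6=0

seat 2 must be 1 (only option left). Remove 1 from seat 1, seat 5.
That leaves seat 3 = 3. Strike 3 from seat 6.
seat 1 must be 5 (only option left). Eliminate 5 elsewhere: seat 5, seat 6.
seat 5's domain is down to {2}, so seat 5 = 2.
That leaves seat 6 = 0. Strike 0 from seat 4.
That leaves seat 4 = 4.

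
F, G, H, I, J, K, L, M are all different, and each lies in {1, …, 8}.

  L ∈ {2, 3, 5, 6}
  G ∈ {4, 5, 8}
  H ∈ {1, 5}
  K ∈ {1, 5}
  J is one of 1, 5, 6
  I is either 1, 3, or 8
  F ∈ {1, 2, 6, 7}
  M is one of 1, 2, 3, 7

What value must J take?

6

Among the 8 variables, 4 fits only G (and all 8 values in {1, 2, 3, 4, 5, 6, 7, 8} must be used), so G = 4.
The 7 still-open variables together cover exactly {1, 2, 3, 5, 6, 7, 8} — 7 values for 7 variables — and 8 appears only in I's list, so I = 8.
H and K between them cover only {1, 5} — a naked pair. Remove those values from F, J, L, M.
So J = 6.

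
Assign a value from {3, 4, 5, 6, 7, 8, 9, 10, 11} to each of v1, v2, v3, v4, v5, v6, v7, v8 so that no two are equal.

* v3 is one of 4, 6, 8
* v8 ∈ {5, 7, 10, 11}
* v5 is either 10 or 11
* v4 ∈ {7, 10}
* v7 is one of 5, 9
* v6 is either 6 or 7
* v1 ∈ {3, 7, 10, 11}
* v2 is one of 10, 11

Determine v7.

9

v2 and v5 share exactly the 2 values {10, 11}; by pigeonhole those values go to them, so strike 10, 11 from v1, v4, v8.
v4 must be 7 (only option left). Strike 7 from v1, v6, v8.
That leaves v6 = 6. Eliminate 6 elsewhere: v3.
v8's domain is down to {5}, so v8 = 5. Strike 5 from v7.
So v7 = 9.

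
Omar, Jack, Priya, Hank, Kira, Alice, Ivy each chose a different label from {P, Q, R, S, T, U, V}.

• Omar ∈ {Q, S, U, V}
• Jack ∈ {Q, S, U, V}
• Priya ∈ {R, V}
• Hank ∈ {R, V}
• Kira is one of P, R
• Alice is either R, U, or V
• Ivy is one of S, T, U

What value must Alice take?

U

The 7 variables draw from only 7 values {P, Q, R, S, T, U, V}, so each is used; only Kira can be P, hence Kira = P.
The 6 still-open variables together cover exactly {Q, R, S, T, U, V} — 6 values for 6 variables — and T appears only in Ivy's list, so Ivy = T.
The 2 variables Priya and Hank are confined to {R, V}, which locks those values in; drop them from Omar, Jack, Alice.
So Alice = U.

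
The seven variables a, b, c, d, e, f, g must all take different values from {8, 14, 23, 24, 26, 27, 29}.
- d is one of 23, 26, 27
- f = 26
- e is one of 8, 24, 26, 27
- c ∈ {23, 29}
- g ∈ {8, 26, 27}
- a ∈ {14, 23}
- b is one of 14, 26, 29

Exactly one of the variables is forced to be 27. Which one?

f's domain is down to {26}, so f = 26. Remove 26 from b, d, e, g.
The 6 still-open variables together cover exactly {8, 14, 23, 24, 27, 29} — 6 values for 6 variables — and 24 appears only in e's list, so e = 24.
The 5 still-open variables together cover exactly {8, 14, 23, 27, 29} — 5 values for 5 variables — and 8 appears only in g's list, so g = 8.
The 4 still-open variables together cover exactly {14, 23, 27, 29} — 4 values for 4 variables — and 27 appears only in d's list, so d = 27.

d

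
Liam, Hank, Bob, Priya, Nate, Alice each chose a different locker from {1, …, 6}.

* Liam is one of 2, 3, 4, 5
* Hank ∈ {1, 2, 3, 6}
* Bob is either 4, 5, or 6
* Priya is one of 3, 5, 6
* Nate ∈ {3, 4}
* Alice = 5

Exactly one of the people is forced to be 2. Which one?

Alice's domain is down to {5}, so Alice = 5. Eliminate 5 elsewhere: Liam, Bob, Priya.
Among the 5 still-open variables, 1 fits only Hank (and all 5 values in {1, 2, 3, 4, 6} must be used), so Hank = 1.
The 4 still-open variables draw from only 4 values {2, 3, 4, 6}, so each is used; only Liam can be 2, hence Liam = 2.

Liam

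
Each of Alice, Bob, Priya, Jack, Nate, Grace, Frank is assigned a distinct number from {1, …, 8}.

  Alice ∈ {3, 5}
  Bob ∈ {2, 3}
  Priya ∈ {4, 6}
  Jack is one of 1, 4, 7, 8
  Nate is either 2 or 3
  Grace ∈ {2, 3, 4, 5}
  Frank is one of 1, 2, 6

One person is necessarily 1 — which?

Frank

The 2 variables Bob and Nate are confined to {2, 3}, which locks those values in; drop them from Alice, Grace, Frank.
Alice's domain is down to {5}, so Alice = 5. Strike 5 from Grace.
Grace has just one choice, so Grace = 4. Remove 4 from Priya, Jack.
That leaves Priya = 6. So Frank can't be 6.
So 1 goes to Frank.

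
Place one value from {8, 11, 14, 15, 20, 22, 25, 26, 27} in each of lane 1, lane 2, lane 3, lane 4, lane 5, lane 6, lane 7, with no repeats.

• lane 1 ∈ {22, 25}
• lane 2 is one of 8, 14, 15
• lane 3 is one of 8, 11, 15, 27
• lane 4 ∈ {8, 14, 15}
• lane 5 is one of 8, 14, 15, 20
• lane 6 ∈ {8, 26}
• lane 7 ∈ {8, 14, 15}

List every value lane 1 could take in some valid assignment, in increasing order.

22, 25

The 3 variables lane 2, lane 4, lane 7 are confined to {8, 14, 15}, which locks those values in; drop them from lane 3, lane 5, lane 6.
lane 5 must be 20 (only option left).
lane 6's domain is down to {26}, so lane 6 = 26.
No further eliminations apply; lane 1 can still be any of 22, 25.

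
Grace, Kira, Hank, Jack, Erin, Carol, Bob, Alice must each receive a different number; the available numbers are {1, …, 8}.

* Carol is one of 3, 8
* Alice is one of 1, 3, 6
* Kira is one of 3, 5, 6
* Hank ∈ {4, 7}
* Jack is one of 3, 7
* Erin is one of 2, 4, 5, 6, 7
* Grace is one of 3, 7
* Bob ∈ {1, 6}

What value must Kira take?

The 8 variables together cover exactly {1, 2, 3, 4, 5, 6, 7, 8} — 8 values for 8 variables — and 2 appears only in Erin's list, so Erin = 2.
The 7 still-open variables draw from only 7 values {1, 3, 4, 5, 6, 7, 8}, so each is used; only Hank can be 4, hence Hank = 4.
Among the 6 still-open variables, 5 fits only Kira (and all 6 values in {1, 3, 5, 6, 7, 8} must be used), so Kira = 5.

5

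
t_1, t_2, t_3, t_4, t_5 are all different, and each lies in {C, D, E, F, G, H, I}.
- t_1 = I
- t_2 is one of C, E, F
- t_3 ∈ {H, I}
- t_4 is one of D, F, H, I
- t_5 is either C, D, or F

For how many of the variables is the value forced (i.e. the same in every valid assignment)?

2

t_1 has just one choice, so t_1 = I. Remove I from t_3, t_4.
t_3 has just one choice, so t_3 = H. Eliminate H elsewhere: t_4.
Determined: t_1=I, t_3=H. The other variables each still have more than one consistent value. That makes 2.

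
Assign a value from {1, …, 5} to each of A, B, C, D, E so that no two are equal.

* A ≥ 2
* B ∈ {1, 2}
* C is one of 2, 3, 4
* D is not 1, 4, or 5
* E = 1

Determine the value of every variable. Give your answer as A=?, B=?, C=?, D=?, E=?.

A=5, B=2, C=4, D=3, E=1

E's domain is down to {1}, so E = 1. Remove 1 from B.
B has just one choice, so B = 2. Eliminate 2 elsewhere: A, C, D.
D's domain is down to {3}, so D = 3. So A, C can't be 3.
C has just one choice, so C = 4. So A can't be 4.
A must be 5 (only option left).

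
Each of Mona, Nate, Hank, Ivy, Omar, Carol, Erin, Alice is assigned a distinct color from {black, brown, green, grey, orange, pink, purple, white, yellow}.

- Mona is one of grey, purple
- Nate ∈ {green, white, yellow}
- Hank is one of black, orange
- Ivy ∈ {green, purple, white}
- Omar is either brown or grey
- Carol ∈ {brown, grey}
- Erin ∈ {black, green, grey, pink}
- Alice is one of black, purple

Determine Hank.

orange

The 2 variables Omar and Carol are confined to {brown, grey}, which locks those values in; drop them from Mona, Erin.
That leaves Mona = purple. Strike purple from Ivy, Alice.
Alice must be black (only option left). Eliminate black elsewhere: Hank, Erin.
So Hank = orange.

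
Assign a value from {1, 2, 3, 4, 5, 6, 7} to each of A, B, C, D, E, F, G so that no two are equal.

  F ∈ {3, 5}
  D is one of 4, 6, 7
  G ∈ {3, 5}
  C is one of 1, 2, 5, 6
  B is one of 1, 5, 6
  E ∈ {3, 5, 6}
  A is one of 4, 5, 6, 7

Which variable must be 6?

E

The 7 variables draw from only 7 values {1, 2, 3, 4, 5, 6, 7}, so each is used; only C can be 2, hence C = 2.
Among the 6 still-open variables, 1 fits only B (and all 6 values in {1, 3, 4, 5, 6, 7} must be used), so B = 1.
The 2 variables F and G are confined to {3, 5}, which locks those values in; drop them from A, E.
So 6 goes to E.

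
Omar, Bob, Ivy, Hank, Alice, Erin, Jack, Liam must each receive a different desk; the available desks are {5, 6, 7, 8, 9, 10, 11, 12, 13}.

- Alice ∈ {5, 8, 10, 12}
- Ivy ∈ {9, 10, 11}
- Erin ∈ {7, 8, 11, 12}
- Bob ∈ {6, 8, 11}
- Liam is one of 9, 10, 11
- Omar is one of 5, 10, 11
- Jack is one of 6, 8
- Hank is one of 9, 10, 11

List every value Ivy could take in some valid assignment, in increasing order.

The 8 variables draw from only 8 values {5, 6, 7, 8, 9, 10, 11, 12}, so each is used; only Erin can be 7, hence Erin = 7.
The 7 still-open variables together cover exactly {5, 6, 8, 9, 10, 11, 12} — 7 values for 7 variables — and 12 appears only in Alice's list, so Alice = 12.
Among the 6 still-open variables, 5 fits only Omar (and all 6 values in {5, 6, 8, 9, 10, 11} must be used), so Omar = 5.
Ivy, Hank, Liam between them cover only {9, 10, 11} — a naked triple. Remove those values from Bob.
No further eliminations apply; Ivy can still be any of 9, 10, 11.

9, 10, 11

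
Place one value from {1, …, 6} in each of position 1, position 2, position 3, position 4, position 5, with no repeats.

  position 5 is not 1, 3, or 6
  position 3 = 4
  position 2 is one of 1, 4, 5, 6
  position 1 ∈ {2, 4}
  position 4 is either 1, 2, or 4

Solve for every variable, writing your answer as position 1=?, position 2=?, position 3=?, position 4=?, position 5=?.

position 3's domain is down to {4}, so position 3 = 4. Remove 4 from position 1, position 2, position 4, position 5.
position 1's domain is down to {2}, so position 1 = 2. Eliminate 2 elsewhere: position 4, position 5.
position 4 must be 1 (only option left). Eliminate 1 elsewhere: position 2.
position 5 has just one choice, so position 5 = 5. Eliminate 5 elsewhere: position 2.
position 2 has just one choice, so position 2 = 6.

position 1=2, position 2=6, position 3=4, position 4=1, position 5=5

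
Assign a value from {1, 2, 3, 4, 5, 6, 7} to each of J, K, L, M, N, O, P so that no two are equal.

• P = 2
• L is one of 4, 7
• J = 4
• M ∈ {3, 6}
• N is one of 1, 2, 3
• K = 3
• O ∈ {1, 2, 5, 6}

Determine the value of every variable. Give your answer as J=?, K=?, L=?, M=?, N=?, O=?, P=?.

J=4, K=3, L=7, M=6, N=1, O=5, P=2

J must be 4 (only option left). Remove 4 from L.
K has just one choice, so K = 3. So M, N can't be 3.
That leaves L = 7.
That leaves M = 6. So O can't be 6.
That leaves P = 2. So N, O can't be 2.
That leaves N = 1. Remove 1 from O.
O must be 5 (only option left).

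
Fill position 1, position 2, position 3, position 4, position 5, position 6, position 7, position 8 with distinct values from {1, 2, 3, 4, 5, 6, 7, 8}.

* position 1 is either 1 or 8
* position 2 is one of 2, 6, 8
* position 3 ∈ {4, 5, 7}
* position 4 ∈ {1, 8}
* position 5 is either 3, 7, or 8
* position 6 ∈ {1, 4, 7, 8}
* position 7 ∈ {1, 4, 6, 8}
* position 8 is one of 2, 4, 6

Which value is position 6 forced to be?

The 8 variables draw from only 8 values {1, 2, 3, 4, 5, 6, 7, 8}, so each is used; only position 5 can be 3, hence position 5 = 3.
Among the 7 still-open variables, 5 fits only position 3 (and all 7 values in {1, 2, 4, 5, 6, 7, 8} must be used), so position 3 = 5.
The 6 still-open variables together cover exactly {1, 2, 4, 6, 7, 8} — 6 values for 6 variables — and 7 appears only in position 6's list, so position 6 = 7.

7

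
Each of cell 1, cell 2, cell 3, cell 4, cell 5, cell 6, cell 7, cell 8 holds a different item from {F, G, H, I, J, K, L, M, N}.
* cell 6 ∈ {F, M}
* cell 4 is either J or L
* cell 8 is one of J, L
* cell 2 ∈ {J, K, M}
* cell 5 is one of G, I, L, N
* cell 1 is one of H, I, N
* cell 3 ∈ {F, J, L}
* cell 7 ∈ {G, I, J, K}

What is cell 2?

cell 4 and cell 8 between them cover only {J, L} — a naked pair. Remove those values from cell 2, cell 3, cell 5, cell 7.
cell 3 has just one choice, so cell 3 = F. Eliminate F elsewhere: cell 6.
That leaves cell 6 = M. Remove M from cell 2.
So cell 2 = K.

K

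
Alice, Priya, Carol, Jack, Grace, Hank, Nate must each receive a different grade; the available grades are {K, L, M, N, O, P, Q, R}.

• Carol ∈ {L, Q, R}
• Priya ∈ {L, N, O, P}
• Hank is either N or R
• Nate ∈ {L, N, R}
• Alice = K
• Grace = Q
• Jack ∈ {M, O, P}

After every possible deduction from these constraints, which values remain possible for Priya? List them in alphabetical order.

Alice's domain is down to {K}, so Alice = K.
Grace's domain is down to {Q}, so Grace = Q. Strike Q from Carol.
Carol, Hank, Nate share exactly the 3 values {L, N, R}; by pigeonhole those values go to them, so strike L, N, R from Priya.
No further eliminations apply; Priya can still be any of O, P.

O, P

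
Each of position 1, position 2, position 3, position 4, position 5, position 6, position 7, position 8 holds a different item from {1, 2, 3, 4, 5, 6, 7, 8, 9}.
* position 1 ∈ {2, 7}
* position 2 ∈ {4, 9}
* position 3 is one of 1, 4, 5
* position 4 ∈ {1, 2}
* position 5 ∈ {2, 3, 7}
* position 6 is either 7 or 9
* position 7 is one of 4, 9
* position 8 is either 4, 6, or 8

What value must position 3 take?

position 2 and position 7 share exactly the 2 values {4, 9}; by pigeonhole those values go to them, so strike 4, 9 from position 3, position 6, position 8.
position 6 has just one choice, so position 6 = 7. Remove 7 from position 1, position 5.
position 1 has just one choice, so position 1 = 2. So position 4, position 5 can't be 2.
position 4's domain is down to {1}, so position 4 = 1. Strike 1 from position 3.
So position 3 = 5.

5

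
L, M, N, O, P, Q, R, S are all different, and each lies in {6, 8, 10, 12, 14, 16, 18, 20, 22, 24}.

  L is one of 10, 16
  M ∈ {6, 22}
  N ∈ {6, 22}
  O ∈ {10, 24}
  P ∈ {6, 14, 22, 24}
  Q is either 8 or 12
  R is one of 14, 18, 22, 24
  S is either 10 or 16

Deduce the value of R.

L and S between them cover only {10, 16} — a naked pair. Remove those values from O.
O has just one choice, so O = 24. Remove 24 from P, R.
The 2 variables M and N are confined to {6, 22}, which locks those values in; drop them from P, R.
P's domain is down to {14}, so P = 14. Strike 14 from R.
So R = 18.

18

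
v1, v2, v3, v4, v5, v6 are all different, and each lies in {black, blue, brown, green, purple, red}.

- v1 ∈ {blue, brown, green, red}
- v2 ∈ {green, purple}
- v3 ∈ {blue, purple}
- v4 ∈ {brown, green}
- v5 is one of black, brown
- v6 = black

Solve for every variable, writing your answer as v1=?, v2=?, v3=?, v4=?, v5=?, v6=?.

v1=red, v2=purple, v3=blue, v4=green, v5=brown, v6=black

v6 has just one choice, so v6 = black. Eliminate black elsewhere: v5.
v5's domain is down to {brown}, so v5 = brown. Eliminate brown elsewhere: v1, v4.
v4's domain is down to {green}, so v4 = green. Eliminate green elsewhere: v1, v2.
v2 must be purple (only option left). So v3 can't be purple.
v3 must be blue (only option left). Strike blue from v1.
v1's domain is down to {red}, so v1 = red.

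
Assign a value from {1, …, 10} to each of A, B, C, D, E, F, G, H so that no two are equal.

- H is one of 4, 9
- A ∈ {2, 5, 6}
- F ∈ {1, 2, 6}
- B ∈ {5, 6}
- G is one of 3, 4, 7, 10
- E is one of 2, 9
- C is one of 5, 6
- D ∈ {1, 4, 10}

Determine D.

B and C between them cover only {5, 6} — a naked pair. Remove those values from A, F.
A must be 2 (only option left). Remove 2 from E, F.
E's domain is down to {9}, so E = 9. Remove 9 from H.
F must be 1 (only option left). Strike 1 from D.
That leaves H = 4. Remove 4 from D, G.
So D = 10.

10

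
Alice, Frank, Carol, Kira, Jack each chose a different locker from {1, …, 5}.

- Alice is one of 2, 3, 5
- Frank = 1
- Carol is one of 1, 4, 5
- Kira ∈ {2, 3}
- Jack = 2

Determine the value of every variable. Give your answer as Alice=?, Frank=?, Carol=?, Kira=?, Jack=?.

Frank's domain is down to {1}, so Frank = 1. Eliminate 1 elsewhere: Carol.
Jack has just one choice, so Jack = 2. Remove 2 from Alice, Kira.
That leaves Kira = 3. Eliminate 3 elsewhere: Alice.
That leaves Alice = 5. So Carol can't be 5.
Carol must be 4 (only option left).

Alice=5, Frank=1, Carol=4, Kira=3, Jack=2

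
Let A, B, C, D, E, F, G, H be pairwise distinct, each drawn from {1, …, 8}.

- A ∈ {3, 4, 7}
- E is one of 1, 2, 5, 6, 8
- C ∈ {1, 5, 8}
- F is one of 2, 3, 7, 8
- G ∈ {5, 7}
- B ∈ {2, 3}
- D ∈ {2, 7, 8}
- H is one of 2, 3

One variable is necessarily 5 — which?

The 8 variables together cover exactly {1, 2, 3, 4, 5, 6, 7, 8} — 8 values for 8 variables — and 4 appears only in A's list, so A = 4.
Among the 7 still-open variables, 6 fits only E (and all 7 values in {1, 2, 3, 5, 6, 7, 8} must be used), so E = 6.
The 6 still-open variables draw from only 6 values {1, 2, 3, 5, 7, 8}, so each is used; only C can be 1, hence C = 1.
The 5 still-open variables draw from only 5 values {2, 3, 5, 7, 8}, so each is used; only G can be 5, hence G = 5.

G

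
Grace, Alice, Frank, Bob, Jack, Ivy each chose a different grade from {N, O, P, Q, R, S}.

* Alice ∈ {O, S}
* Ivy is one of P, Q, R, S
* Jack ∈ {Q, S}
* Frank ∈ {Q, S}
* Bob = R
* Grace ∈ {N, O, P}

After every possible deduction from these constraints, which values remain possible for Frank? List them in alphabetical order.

Q, S

Bob must be R (only option left). Strike R from Ivy.
The 5 still-open variables draw from only 5 values {N, O, P, Q, S}, so each is used; only Grace can be N, hence Grace = N.
The 4 still-open variables together cover exactly {O, P, Q, S} — 4 values for 4 variables — and O appears only in Alice's list, so Alice = O.
Among the 3 still-open variables, P fits only Ivy (and all 3 values in {P, Q, S} must be used), so Ivy = P.
No further eliminations apply; Frank can still be any of Q, S.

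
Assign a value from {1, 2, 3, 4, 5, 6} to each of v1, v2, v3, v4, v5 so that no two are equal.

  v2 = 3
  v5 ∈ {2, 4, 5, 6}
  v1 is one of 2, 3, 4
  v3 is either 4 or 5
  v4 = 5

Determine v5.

6

v2's domain is down to {3}, so v2 = 3. Remove 3 from v1.
v4 must be 5 (only option left). So v3, v5 can't be 5.
That leaves v3 = 4. So v1, v5 can't be 4.
v1's domain is down to {2}, so v1 = 2. Strike 2 from v5.
So v5 = 6.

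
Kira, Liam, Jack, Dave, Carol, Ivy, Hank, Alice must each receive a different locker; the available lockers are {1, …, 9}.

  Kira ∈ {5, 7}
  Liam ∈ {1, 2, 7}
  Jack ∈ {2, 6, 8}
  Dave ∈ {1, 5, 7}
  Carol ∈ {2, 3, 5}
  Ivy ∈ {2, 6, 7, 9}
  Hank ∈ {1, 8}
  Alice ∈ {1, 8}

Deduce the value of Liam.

2

Among the 8 variables, 3 fits only Carol (and all 8 values in {1, 2, 3, 5, 6, 7, 8, 9} must be used), so Carol = 3.
The 7 still-open variables draw from only 7 values {1, 2, 5, 6, 7, 8, 9}, so each is used; only Ivy can be 9, hence Ivy = 9.
The 6 still-open variables together cover exactly {1, 2, 5, 6, 7, 8} — 6 values for 6 variables — and 6 appears only in Jack's list, so Jack = 6.
The 5 still-open variables draw from only 5 values {1, 2, 5, 7, 8}, so each is used; only Liam can be 2, hence Liam = 2.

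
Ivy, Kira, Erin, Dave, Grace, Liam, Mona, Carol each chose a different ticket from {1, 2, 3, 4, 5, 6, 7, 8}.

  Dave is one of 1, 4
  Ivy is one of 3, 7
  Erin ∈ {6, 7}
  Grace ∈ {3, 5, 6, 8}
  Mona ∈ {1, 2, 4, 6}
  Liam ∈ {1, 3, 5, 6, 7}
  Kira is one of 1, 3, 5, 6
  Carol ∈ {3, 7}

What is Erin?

The 8 variables draw from only 8 values {1, 2, 3, 4, 5, 6, 7, 8}, so each is used; only Mona can be 2, hence Mona = 2.
The 7 still-open variables draw from only 7 values {1, 3, 4, 5, 6, 7, 8}, so each is used; only Dave can be 4, hence Dave = 4.
The 6 still-open variables together cover exactly {1, 3, 5, 6, 7, 8} — 6 values for 6 variables — and 8 appears only in Grace's list, so Grace = 8.
Ivy and Carol share exactly the 2 values {3, 7}; by pigeonhole those values go to them, so strike 3, 7 from Kira, Erin, Liam.
So Erin = 6.

6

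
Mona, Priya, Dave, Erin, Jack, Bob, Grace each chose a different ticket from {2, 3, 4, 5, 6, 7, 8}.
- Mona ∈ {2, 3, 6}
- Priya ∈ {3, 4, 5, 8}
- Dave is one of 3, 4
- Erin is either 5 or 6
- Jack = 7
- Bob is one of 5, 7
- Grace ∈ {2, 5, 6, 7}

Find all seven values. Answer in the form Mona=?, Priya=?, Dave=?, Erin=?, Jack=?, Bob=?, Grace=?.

Mona=3, Priya=8, Dave=4, Erin=6, Jack=7, Bob=5, Grace=2

Jack must be 7 (only option left). Eliminate 7 elsewhere: Bob, Grace.
That leaves Bob = 5. Eliminate 5 elsewhere: Priya, Erin, Grace.
Erin has just one choice, so Erin = 6. Strike 6 from Mona, Grace.
Grace has just one choice, so Grace = 2. Remove 2 from Mona.
Mona's domain is down to {3}, so Mona = 3. Eliminate 3 elsewhere: Priya, Dave.
Dave's domain is down to {4}, so Dave = 4. So Priya can't be 4.
That leaves Priya = 8.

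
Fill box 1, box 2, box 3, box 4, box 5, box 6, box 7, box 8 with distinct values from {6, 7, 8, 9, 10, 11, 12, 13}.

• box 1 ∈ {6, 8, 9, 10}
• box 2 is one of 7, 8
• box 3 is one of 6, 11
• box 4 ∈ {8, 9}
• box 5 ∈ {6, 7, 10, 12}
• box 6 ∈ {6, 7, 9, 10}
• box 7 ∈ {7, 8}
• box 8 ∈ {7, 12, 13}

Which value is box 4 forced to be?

The 8 variables draw from only 8 values {6, 7, 8, 9, 10, 11, 12, 13}, so each is used; only box 3 can be 11, hence box 3 = 11.
Among the 7 still-open variables, 13 fits only box 8 (and all 7 values in {6, 7, 8, 9, 10, 12, 13} must be used), so box 8 = 13.
Among the 6 still-open variables, 12 fits only box 5 (and all 6 values in {6, 7, 8, 9, 10, 12} must be used), so box 5 = 12.
box 2 and box 7 share exactly the 2 values {7, 8}; by pigeonhole those values go to them, so strike 7, 8 from box 1, box 4, box 6.
So box 4 = 9.

9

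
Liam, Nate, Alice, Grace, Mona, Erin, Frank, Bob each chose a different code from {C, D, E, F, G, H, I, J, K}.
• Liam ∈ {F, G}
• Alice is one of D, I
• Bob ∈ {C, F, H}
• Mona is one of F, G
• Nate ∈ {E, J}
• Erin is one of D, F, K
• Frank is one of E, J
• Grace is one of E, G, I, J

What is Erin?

K

Liam and Mona between them cover only {F, G} — a naked pair. Remove those values from Grace, Erin, Bob.
The 2 variables Nate and Frank are confined to {E, J}, which locks those values in; drop them from Grace.
That leaves Grace = I. Strike I from Alice.
Alice's domain is down to {D}, so Alice = D. Strike D from Erin.
So Erin = K.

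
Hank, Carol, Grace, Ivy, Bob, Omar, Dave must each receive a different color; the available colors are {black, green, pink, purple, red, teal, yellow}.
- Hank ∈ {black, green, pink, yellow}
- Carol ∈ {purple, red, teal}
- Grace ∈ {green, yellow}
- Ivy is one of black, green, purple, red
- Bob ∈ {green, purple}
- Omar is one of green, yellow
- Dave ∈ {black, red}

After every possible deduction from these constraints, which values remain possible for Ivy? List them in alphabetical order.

black, red

The 7 variables together cover exactly {black, green, pink, purple, red, teal, yellow} — 7 values for 7 variables — and pink appears only in Hank's list, so Hank = pink.
Among the 6 still-open variables, teal fits only Carol (and all 6 values in {black, green, purple, red, teal, yellow} must be used), so Carol = teal.
Grace and Omar between them cover only {green, yellow} — a naked pair. Remove those values from Ivy, Bob.
That leaves Bob = purple. So Ivy can't be purple.
No further eliminations apply; Ivy can still be any of black, red.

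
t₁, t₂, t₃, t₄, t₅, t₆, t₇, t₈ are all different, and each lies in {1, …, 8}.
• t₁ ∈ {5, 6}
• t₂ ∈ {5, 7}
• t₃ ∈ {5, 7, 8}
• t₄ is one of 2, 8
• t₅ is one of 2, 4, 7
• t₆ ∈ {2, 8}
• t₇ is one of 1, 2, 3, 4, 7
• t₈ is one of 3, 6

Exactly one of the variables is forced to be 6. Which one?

The 8 variables draw from only 8 values {1, 2, 3, 4, 5, 6, 7, 8}, so each is used; only t₇ can be 1, hence t₇ = 1.
The 7 still-open variables draw from only 7 values {2, 3, 4, 5, 6, 7, 8}, so each is used; only t₈ can be 3, hence t₈ = 3.
The 6 still-open variables draw from only 6 values {2, 4, 5, 6, 7, 8}, so each is used; only t₅ can be 4, hence t₅ = 4.
Among the 5 still-open variables, 6 fits only t₁ (and all 5 values in {2, 5, 6, 7, 8} must be used), so t₁ = 6.

t₁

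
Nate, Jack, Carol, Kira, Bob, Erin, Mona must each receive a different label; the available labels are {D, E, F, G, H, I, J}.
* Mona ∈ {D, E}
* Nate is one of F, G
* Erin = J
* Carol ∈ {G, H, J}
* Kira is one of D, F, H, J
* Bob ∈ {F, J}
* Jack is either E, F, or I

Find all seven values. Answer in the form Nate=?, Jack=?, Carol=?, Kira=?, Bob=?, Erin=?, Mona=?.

Nate=G, Jack=I, Carol=H, Kira=D, Bob=F, Erin=J, Mona=E

Erin must be J (only option left). So Carol, Kira, Bob can't be J.
That leaves Bob = F. So Nate, Jack, Kira can't be F.
That leaves Nate = G. Remove G from Carol.
That leaves Carol = H. Remove H from Kira.
Kira's domain is down to {D}, so Kira = D. Strike D from Mona.
Mona has just one choice, so Mona = E. Eliminate E elsewhere: Jack.
Jack's domain is down to {I}, so Jack = I.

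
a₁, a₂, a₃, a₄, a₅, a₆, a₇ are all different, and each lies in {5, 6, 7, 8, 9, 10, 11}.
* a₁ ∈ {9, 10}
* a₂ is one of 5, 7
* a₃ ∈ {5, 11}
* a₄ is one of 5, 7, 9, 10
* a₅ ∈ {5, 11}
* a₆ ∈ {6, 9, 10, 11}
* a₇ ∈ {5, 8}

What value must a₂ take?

7

The 7 variables draw from only 7 values {5, 6, 7, 8, 9, 10, 11}, so each is used; only a₆ can be 6, hence a₆ = 6.
The 6 still-open variables draw from only 6 values {5, 7, 8, 9, 10, 11}, so each is used; only a₇ can be 8, hence a₇ = 8.
a₃ and a₅ between them cover only {5, 11} — a naked pair. Remove those values from a₂, a₄.
So a₂ = 7.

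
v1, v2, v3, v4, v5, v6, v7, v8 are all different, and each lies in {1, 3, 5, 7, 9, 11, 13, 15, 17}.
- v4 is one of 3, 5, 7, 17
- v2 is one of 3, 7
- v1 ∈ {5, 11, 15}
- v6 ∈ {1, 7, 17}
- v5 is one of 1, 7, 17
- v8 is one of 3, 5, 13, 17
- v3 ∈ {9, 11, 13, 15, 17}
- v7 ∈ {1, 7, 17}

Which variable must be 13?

The 3 variables v5, v6, v7 are confined to {1, 7, 17}, which locks those values in; drop them from v2, v3, v4, v8.
That leaves v2 = 3. Strike 3 from v4, v8.
v4 must be 5 (only option left). Strike 5 from v1, v8.
So 13 goes to v8.

v8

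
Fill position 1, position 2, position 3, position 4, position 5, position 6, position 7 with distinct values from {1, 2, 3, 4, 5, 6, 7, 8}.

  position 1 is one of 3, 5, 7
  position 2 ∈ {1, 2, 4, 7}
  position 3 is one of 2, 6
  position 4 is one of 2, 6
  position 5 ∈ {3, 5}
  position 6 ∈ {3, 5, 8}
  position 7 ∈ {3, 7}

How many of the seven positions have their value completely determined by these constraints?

position 3 and position 4 share exactly the 2 values {2, 6}; by pigeonhole those values go to them, so strike 2, 6 from position 2.
position 1, position 5, position 7 between them cover only {3, 5, 7} — a naked triple. Remove those values from position 2, position 6.
position 6 has just one choice, so position 6 = 8.
Determined: position 6=8. The other positions each still have more than one consistent value. That makes 1.

1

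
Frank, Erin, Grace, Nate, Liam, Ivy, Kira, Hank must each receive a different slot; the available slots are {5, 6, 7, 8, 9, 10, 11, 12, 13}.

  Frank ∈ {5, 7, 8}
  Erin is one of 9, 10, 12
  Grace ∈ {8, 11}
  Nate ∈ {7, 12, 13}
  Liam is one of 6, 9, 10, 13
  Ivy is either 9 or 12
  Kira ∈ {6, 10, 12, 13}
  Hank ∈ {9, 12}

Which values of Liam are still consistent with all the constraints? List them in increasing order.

The 2 variables Ivy and Hank are confined to {9, 12}, which locks those values in; drop them from Erin, Nate, Liam, Kira.
Erin has just one choice, so Erin = 10. Remove 10 from Liam, Kira.
Liam and Kira between them cover only {6, 13} — a naked pair. Remove those values from Nate.
Nate's domain is down to {7}, so Nate = 7. So Frank can't be 7.
No further eliminations apply; Liam can still be any of 6, 13.

6, 13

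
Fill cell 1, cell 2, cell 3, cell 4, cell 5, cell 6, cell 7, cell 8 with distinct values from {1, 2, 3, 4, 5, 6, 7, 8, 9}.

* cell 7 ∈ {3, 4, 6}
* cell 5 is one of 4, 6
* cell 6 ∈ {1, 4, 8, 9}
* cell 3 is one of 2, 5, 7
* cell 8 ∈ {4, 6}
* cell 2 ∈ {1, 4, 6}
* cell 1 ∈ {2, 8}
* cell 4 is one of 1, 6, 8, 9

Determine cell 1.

cell 5 and cell 8 share exactly the 2 values {4, 6}; by pigeonhole those values go to them, so strike 4, 6 from cell 2, cell 4, cell 6, cell 7.
cell 2's domain is down to {1}, so cell 2 = 1. Remove 1 from cell 4, cell 6.
cell 7 must be 3 (only option left).
The 2 variables cell 4 and cell 6 are confined to {8, 9}, which locks those values in; drop them from cell 1.
So cell 1 = 2.

2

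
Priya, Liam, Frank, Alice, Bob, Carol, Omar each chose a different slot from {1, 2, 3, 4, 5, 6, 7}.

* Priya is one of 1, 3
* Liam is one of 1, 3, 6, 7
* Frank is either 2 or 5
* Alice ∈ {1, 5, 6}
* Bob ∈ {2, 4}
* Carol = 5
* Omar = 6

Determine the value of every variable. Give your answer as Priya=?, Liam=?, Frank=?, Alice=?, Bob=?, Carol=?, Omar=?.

Carol must be 5 (only option left). So Frank, Alice can't be 5.
That leaves Omar = 6. Eliminate 6 elsewhere: Liam, Alice.
Frank has just one choice, so Frank = 2. So Bob can't be 2.
Alice must be 1 (only option left). Eliminate 1 elsewhere: Priya, Liam.
That leaves Bob = 4.
That leaves Priya = 3. Strike 3 from Liam.
That leaves Liam = 7.

Priya=3, Liam=7, Frank=2, Alice=1, Bob=4, Carol=5, Omar=6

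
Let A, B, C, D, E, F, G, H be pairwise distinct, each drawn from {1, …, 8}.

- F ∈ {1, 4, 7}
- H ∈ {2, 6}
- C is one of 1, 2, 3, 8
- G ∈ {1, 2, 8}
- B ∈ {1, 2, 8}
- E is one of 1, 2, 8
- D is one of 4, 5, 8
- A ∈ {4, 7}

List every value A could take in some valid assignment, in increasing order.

Among the 8 variables, 3 fits only C (and all 8 values in {1, 2, 3, 4, 5, 6, 7, 8} must be used), so C = 3.
Among the 7 still-open variables, 5 fits only D (and all 7 values in {1, 2, 4, 5, 6, 7, 8} must be used), so D = 5.
The 6 still-open variables draw from only 6 values {1, 2, 4, 6, 7, 8}, so each is used; only H can be 6, hence H = 6.
B, E, G share exactly the 3 values {1, 2, 8}; by pigeonhole those values go to them, so strike 1, 2, 8 from F.
No further eliminations apply; A can still be any of 4, 7.

4, 7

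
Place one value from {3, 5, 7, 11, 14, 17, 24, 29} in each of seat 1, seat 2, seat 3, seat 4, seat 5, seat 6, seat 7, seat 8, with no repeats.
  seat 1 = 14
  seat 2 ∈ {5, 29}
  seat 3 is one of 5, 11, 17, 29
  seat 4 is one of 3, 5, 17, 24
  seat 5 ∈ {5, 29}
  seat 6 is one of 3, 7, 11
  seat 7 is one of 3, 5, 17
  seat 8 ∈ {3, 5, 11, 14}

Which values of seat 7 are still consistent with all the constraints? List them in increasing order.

3, 17

seat 1 has just one choice, so seat 1 = 14. So seat 8 can't be 14.
Among the 7 still-open variables, 7 fits only seat 6 (and all 7 values in {3, 5, 7, 11, 17, 24, 29} must be used), so seat 6 = 7.
The 6 still-open variables draw from only 6 values {3, 5, 11, 17, 24, 29}, so each is used; only seat 4 can be 24, hence seat 4 = 24.
seat 2 and seat 5 between them cover only {5, 29} — a naked pair. Remove those values from seat 3, seat 7, seat 8.
No further eliminations apply; seat 7 can still be any of 3, 17.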